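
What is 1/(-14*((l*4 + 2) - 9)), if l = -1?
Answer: 1/154 ≈ 0.0064935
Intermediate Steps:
1/(-14*((l*4 + 2) - 9)) = 1/(-14*((-1*4 + 2) - 9)) = 1/(-14*((-4 + 2) - 9)) = 1/(-14*(-2 - 9)) = 1/(-14*(-11)) = 1/154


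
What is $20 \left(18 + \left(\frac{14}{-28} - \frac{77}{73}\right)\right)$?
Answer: $\frac{24010}{73} \approx 328.9$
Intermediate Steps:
$20 \left(18 + \left(\frac{14}{-28} - \frac{77}{73}\right)\right) = 20 \left(18 + \left(14 \left(- \frac{1}{28}\right) - \frac{77}{73}\right)\right) = 20 \left(18 - \frac{227}{146}\right) = 20 \cdot \frac{2401}{146} = \frac{24010}{73}$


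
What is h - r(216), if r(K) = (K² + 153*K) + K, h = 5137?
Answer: -74783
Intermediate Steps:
r(K) = K² + 154*K
h - r(216) = 5137 - 216*(154 + 216) = 5137 - 216*370 = 5137 - 1*79920 = 5137 - 79920 = -74783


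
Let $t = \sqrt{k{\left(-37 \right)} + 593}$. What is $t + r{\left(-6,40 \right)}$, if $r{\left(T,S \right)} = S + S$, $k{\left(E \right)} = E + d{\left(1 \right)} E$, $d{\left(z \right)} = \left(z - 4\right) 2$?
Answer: $80 + \sqrt{778} \approx 107.89$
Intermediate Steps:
$d{\left(z \right)} = -8 + 2 z$ ($d{\left(z \right)} = \left(-4 + z\right) 2 = -8 + 2 z$)
$k{\left(E \right)} = - 5 E$ ($k{\left(E \right)} = E + \left(-8 + 2 \cdot 1\right) E = E + \left(-8 + 2\right) E = E - 6 E = - 5 E$)
$r{\left(T,S \right)} = 2 S$
$t = \sqrt{778}$ ($t = \sqrt{\left(-5\right) \left(-37\right) + 593} = \sqrt{185 + 593} = \sqrt{778} \approx 27.893$)
$t + r{\left(-6,40 \right)} = \sqrt{778} + 2 \cdot 40 = \sqrt{778} + 80 = 80 + \sqrt{778}$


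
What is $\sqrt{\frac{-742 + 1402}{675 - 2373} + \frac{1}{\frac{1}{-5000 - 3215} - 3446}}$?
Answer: $\frac{i \sqrt{24965999030187016815}}{8011416153} \approx 0.62368 i$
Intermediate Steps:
$\sqrt{\frac{-742 + 1402}{675 - 2373} + \frac{1}{\frac{1}{-5000 - 3215} - 3446}} = \sqrt{\frac{660}{-1698} + \frac{1}{\frac{1}{-8215} - 3446}} = \sqrt{660 \left(- \frac{1}{1698}\right) + \frac{1}{- \frac{1}{8215} - 3446}} = \sqrt{- \frac{110}{283} + \frac{1}{- \frac{28308891}{8215}}} = \sqrt{- \frac{110}{283} - \frac{8215}{28308891}} = \sqrt{- \frac{3116302855}{8011416153}} = \frac{i \sqrt{24965999030187016815}}{8011416153}$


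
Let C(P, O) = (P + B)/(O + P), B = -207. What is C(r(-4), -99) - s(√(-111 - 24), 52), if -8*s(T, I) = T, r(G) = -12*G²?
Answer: 133/97 + 3*I*√15/8 ≈ 1.3711 + 1.4524*I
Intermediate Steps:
s(T, I) = -T/8
C(P, O) = (-207 + P)/(O + P) (C(P, O) = (P - 207)/(O + P) = (-207 + P)/(O + P))
C(r(-4), -99) - s(√(-111 - 24), 52) = (-207 - 12*(-4)²)/(-99 - 12*(-4)²) - (-1)*√(-111 - 24)/8 = (-207 - 12*16)/(-99 - 12*16) - (-1)*√(-135)/8 = (-207 - 192)/(-99 - 192) - (-1)*3*I*√15/8 = -399/(-291) - (-3)*I*√15/8 = -1/291*(-399) + 3*I*√15/8 = 133/97 + 3*I*√15/8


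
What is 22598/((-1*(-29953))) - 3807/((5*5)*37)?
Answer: -93127921/27706525 ≈ -3.3612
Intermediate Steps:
22598/((-1*(-29953))) - 3807/((5*5)*37) = 22598/29953 - 3807/(25*37) = 22598*(1/29953) - 3807/925 = 22598/29953 - 3807*1/925 = 22598/29953 - 3807/925 = -93127921/27706525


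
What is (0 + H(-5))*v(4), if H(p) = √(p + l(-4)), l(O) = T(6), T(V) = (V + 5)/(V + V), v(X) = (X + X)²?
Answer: 224*I*√3/3 ≈ 129.33*I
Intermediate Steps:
v(X) = 4*X² (v(X) = (2*X)² = 4*X²)
T(V) = (5 + V)/(2*V) (T(V) = (5 + V)/((2*V)) = (5 + V)*(1/(2*V)) = (5 + V)/(2*V))
l(O) = 11/12 (l(O) = (½)*(5 + 6)/6 = (½)*(⅙)*11 = 11/12)
H(p) = √(11/12 + p) (H(p) = √(p + 11/12) = √(11/12 + p))
(0 + H(-5))*v(4) = (0 + √(33 + 36*(-5))/6)*(4*4²) = (0 + √(33 - 180)/6)*(4*16) = (0 + √(-147)/6)*64 = (0 + (7*I*√3)/6)*64 = (0 + 7*I*√3/6)*64 = (7*I*√3/6)*64 = 224*I*√3/3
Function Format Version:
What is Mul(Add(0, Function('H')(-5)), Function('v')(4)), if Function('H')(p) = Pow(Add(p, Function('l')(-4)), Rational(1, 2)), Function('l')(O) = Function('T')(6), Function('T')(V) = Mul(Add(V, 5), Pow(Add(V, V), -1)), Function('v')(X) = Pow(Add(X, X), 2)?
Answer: Mul(Rational(224, 3), I, Pow(3, Rational(1, 2))) ≈ Mul(129.33, I)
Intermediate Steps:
Function('v')(X) = Mul(4, Pow(X, 2)) (Function('v')(X) = Pow(Mul(2, X), 2) = Mul(4, Pow(X, 2)))
Function('T')(V) = Mul(Rational(1, 2), Pow(V, -1), Add(5, V)) (Function('T')(V) = Mul(Add(5, V), Pow(Mul(2, V), -1)) = Mul(Add(5, V), Mul(Rational(1, 2), Pow(V, -1))) = Mul(Rational(1, 2), Pow(V, -1), Add(5, V)))
Function('l')(O) = Rational(11, 12) (Function('l')(O) = Mul(Rational(1, 2), Pow(6, -1), Add(5, 6)) = Mul(Rational(1, 2), Rational(1, 6), 11) = Rational(11, 12))
Function('H')(p) = Pow(Add(Rational(11, 12), p), Rational(1, 2)) (Function('H')(p) = Pow(Add(p, Rational(11, 12)), Rational(1, 2)) = Pow(Add(Rational(11, 12), p), Rational(1, 2)))
Mul(Add(0, Function('H')(-5)), Function('v')(4)) = Mul(Add(0, Mul(Rational(1, 6), Pow(Add(33, Mul(36, -5)), Rational(1, 2)))), Mul(4, Pow(4, 2))) = Mul(Add(0, Mul(Rational(1, 6), Pow(Add(33, -180), Rational(1, 2)))), Mul(4, 16)) = Mul(Add(0, Mul(Rational(1, 6), Pow(-147, Rational(1, 2)))), 64) = Mul(Add(0, Mul(Rational(1, 6), Mul(7, I, Pow(3, Rational(1, 2))))), 64) = Mul(Add(0, Mul(Rational(7, 6), I, Pow(3, Rational(1, 2)))), 64) = Mul(Mul(Rational(7, 6), I, Pow(3, Rational(1, 2))), 64) = Mul(Rational(224, 3), I, Pow(3, Rational(1, 2)))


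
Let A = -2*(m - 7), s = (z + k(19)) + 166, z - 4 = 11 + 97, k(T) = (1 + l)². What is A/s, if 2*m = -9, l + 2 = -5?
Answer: 23/314 ≈ 0.073248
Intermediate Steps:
l = -7 (l = -2 - 5 = -7)
k(T) = 36 (k(T) = (1 - 7)² = (-6)² = 36)
m = -9/2 (m = (½)*(-9) = -9/2 ≈ -4.5000)
z = 112 (z = 4 + (11 + 97) = 4 + 108 = 112)
s = 314 (s = (112 + 36) + 166 = 148 + 166 = 314)
A = 23 (A = -2*(-9/2 - 7) = -2*(-23/2) = 23)
A/s = 23/314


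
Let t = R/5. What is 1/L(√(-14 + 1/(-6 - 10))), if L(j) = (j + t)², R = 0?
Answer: -16/225 ≈ -0.071111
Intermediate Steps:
t = 0 (t = 0/5 = 0*(⅕) = 0)
L(j) = j² (L(j) = (j + 0)² = j²)
1/L(√(-14 + 1/(-6 - 10))) = 1/((√(-14 + 1/(-6 - 10)))²) = 1/((√(-14 + 1/(-16)))²) = 1/((√(-14 - 1/16))²) = 1/((√(-225/16))²) = 1/((15*I/4)²) = 1/(-225/16) = -16/225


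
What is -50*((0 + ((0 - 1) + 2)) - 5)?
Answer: 200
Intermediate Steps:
-50*((0 + ((0 - 1) + 2)) - 5) = -50*((0 + (-1 + 2)) - 5) = -50*((0 + 1) - 5) = -50*(1 - 5) = -50*(-4) = 200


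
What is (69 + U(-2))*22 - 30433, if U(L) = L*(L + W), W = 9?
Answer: -29223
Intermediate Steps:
U(L) = L*(9 + L) (U(L) = L*(L + 9) = L*(9 + L))
(69 + U(-2))*22 - 30433 = (69 - 2*(9 - 2))*22 - 30433 = (69 - 2*7)*22 - 30433 = (69 - 14)*22 - 30433 = 55*22 - 30433 = 1210 - 30433 = -29223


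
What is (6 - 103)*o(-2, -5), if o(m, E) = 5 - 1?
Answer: -388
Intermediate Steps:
o(m, E) = 4
(6 - 103)*o(-2, -5) = (6 - 103)*4 = -97*4 = -388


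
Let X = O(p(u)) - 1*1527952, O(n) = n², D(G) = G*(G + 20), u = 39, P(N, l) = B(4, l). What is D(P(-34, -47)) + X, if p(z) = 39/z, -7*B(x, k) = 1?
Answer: -74869738/49 ≈ -1.5280e+6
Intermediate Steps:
B(x, k) = -⅐ (B(x, k) = -⅐*1 = -⅐)
P(N, l) = -⅐
D(G) = G*(20 + G)
X = -1527951 (X = (39/39)² - 1*1527952 = (39*(1/39))² - 1527952 = 1² - 1527952 = 1 - 1527952 = -1527951)
D(P(-34, -47)) + X = -(20 - ⅐)/7 - 1527951 = -⅐*139/7 - 1527951 = -139/49 - 1527951 = -74869738/49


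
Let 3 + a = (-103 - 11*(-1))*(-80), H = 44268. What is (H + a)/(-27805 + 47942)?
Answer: 51625/20137 ≈ 2.5637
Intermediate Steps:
a = 7357 (a = -3 + (-103 - 11*(-1))*(-80) = -3 + (-103 + 11)*(-80) = -3 - 92*(-80) = -3 + 7360 = 7357)
(H + a)/(-27805 + 47942) = (44268 + 7357)/(-27805 + 47942) = 51625/20137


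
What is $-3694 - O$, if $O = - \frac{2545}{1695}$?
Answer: $- \frac{1251757}{339} \approx -3692.5$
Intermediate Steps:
$O = - \frac{509}{339}$ ($O = \left(-2545\right) \frac{1}{1695} = - \frac{509}{339} \approx -1.5015$)
$-3694 - O = -3694 - - \frac{509}{339} = -3694 + \frac{509}{339} = - \frac{1251757}{339}$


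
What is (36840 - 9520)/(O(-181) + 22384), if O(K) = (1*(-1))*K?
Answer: 5464/4513 ≈ 1.2107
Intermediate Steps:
O(K) = -K
(36840 - 9520)/(O(-181) + 22384) = (36840 - 9520)/(-1*(-181) + 22384) = 27320/(181 + 22384) = 27320/22565 = 27320*(1/22565) = 5464/4513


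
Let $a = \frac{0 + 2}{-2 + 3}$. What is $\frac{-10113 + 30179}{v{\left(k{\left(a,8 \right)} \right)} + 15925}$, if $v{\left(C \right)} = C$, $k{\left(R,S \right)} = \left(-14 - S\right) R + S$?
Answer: $\frac{20066}{15889} \approx 1.2629$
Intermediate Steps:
$a = 2$ ($a = \frac{2}{1} = 2 \cdot 1 = 2$)
$k{\left(R,S \right)} = S + R \left(-14 - S\right)$ ($k{\left(R,S \right)} = R \left(-14 - S\right) + S = S + R \left(-14 - S\right)$)
$\frac{-10113 + 30179}{v{\left(k{\left(a,8 \right)} \right)} + 15925} = \frac{-10113 + 30179}{\left(8 - 28 - 2 \cdot 8\right) + 15925} = \frac{20066}{\left(8 - 28 - 16\right) + 15925} = \frac{20066}{-36 + 15925} = \frac{20066}{15889}$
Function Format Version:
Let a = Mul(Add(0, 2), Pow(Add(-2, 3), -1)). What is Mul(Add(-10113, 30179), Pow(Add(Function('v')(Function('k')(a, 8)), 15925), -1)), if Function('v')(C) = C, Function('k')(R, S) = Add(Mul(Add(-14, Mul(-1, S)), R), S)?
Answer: Rational(20066, 15889) ≈ 1.2629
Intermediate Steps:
a = 2 (a = Mul(2, Pow(1, -1)) = Mul(2, 1) = 2)
Function('k')(R, S) = Add(S, Mul(R, Add(-14, Mul(-1, S)))) (Function('k')(R, S) = Add(Mul(R, Add(-14, Mul(-1, S))), S) = Add(S, Mul(R, Add(-14, Mul(-1, S)))))
Mul(Add(-10113, 30179), Pow(Add(Function('v')(Function('k')(a, 8)), 15925), -1)) = Mul(Add(-10113, 30179), Pow(Add(Add(8, Mul(-14, 2), Mul(-1, 2, 8)), 15925), -1)) = Mul(20066, Pow(Add(Add(8, -28, -16), 15925), -1)) = Mul(20066, Pow(Add(-36, 15925), -1)) = Mul(20066, Pow(15889, -1)) = Mul(20066, Rational(1, 15889)) = Rational(20066, 15889)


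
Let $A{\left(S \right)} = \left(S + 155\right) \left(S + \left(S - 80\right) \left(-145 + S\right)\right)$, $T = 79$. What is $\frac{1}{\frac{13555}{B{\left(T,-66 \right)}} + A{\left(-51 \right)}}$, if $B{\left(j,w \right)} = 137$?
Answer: $\frac{137}{365118555} \approx 3.7522 \cdot 10^{-7}$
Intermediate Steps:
$A{\left(S \right)} = \left(155 + S\right) \left(S + \left(-145 + S\right) \left(-80 + S\right)\right)$ ($A{\left(S \right)} = \left(155 + S\right) \left(S + \left(-80 + S\right) \left(-145 + S\right)\right) = \left(155 + S\right) \left(S + \left(-145 + S\right) \left(-80 + S\right)\right)$)
$\frac{1}{\frac{13555}{B{\left(T,-66 \right)}} + A{\left(-51 \right)}} = \frac{1}{\frac{13555}{137} + \left(1798000 + \left(-51\right)^{3} - -1179120 - 69 \left(-51\right)^{2}\right)} = \frac{1}{13555 \cdot \frac{1}{137} + \left(1798000 - 132651 + 1179120 - 179469\right)} = \frac{1}{\frac{13555}{137} + \left(1798000 - 132651 + 1179120 - 179469\right)} = \frac{1}{\frac{13555}{137} + 2665000} = \frac{1}{\frac{365118555}{137}} = \frac{137}{365118555}$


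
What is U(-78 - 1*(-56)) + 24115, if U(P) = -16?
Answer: 24099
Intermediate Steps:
U(-78 - 1*(-56)) + 24115 = -16 + 24115 = 24099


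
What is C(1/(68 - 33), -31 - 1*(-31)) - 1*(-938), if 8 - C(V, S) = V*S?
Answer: 946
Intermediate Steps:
C(V, S) = 8 - S*V (C(V, S) = 8 - V*S = 8 - S*V)
C(1/(68 - 33), -31 - 1*(-31)) - 1*(-938) = (8 - (-31 - 1*(-31))/(68 - 33)) - 1*(-938) = (8 - 1*(-31 + 31)/35) + 938 = (8 - 1*0*1/35) + 938 = (8 + 0) + 938 = 8 + 938 = 946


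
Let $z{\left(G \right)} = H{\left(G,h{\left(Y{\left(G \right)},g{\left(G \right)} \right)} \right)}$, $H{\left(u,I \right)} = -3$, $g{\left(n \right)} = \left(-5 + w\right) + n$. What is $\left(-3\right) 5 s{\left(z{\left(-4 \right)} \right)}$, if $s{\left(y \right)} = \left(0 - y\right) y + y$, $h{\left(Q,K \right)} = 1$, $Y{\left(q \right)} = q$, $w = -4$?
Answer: $180$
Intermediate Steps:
$g{\left(n \right)} = -9 + n$ ($g{\left(n \right)} = \left(-5 - 4\right) + n = -9 + n$)
$z{\left(G \right)} = -3$
$s{\left(y \right)} = y - y^{2}$ ($s{\left(y \right)} = - y y + y = - y^{2} + y = y - y^{2}$)
$\left(-3\right) 5 s{\left(z{\left(-4 \right)} \right)} = \left(-3\right) 5 \left(- 3 \left(1 - -3\right)\right) = - 15 \left(- 3 \left(1 + 3\right)\right) = - 15 \left(\left(-3\right) 4\right) = \left(-15\right) \left(-12\right) = 180$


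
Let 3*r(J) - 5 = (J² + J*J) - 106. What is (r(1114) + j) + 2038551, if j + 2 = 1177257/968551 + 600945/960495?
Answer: 177737665466002012/62019226183 ≈ 2.8658e+6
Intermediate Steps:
j = -9852096172/62019226183 (j = -2 + (1177257/968551 + 600945/960495) = -2 + (1177257*(1/968551) + 600945*(1/960495)) = -2 + (1177257/968551 + 40063/64033) = -2 + 114186356194/62019226183 = -9852096172/62019226183 ≈ -0.15886)
r(J) = -101/3 + 2*J²/3 (r(J) = 5/3 + ((J² + J*J) - 106)/3 = 5/3 + ((J² + J²) - 106)/3 = 5/3 + (2*J² - 106)/3 = 5/3 + (-106 + 2*J²)/3 = 5/3 + (-106/3 + 2*J²/3) = -101/3 + 2*J²/3)
(r(1114) + j) + 2038551 = ((-101/3 + (⅔)*1114²) - 9852096172/62019226183) + 2038551 = ((-101/3 + (⅔)*1240996) - 9852096172/62019226183) + 2038551 = ((-101/3 + 2481992/3) - 9852096172/62019226183) + 2038551 = (827297 - 9852096172/62019226183) + 2038551 = 51308309911421179/62019226183 + 2038551 = 177737665466002012/62019226183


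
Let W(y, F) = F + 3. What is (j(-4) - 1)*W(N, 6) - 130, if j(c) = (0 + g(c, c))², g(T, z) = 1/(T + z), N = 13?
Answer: -8887/64 ≈ -138.86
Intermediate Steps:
W(y, F) = 3 + F
j(c) = 1/(4*c²) (j(c) = (0 + 1/(c + c))² = (0 + 1/(2*c))² = (1/(2*c))² = 1/(4*c²))
(j(-4) - 1)*W(N, 6) - 130 = ((¼)/(-4)² - 1)*(3 + 6) - 130 = ((¼)*(1/16) - 1)*9 - 130 = (1/64 - 1)*9 - 130 = -63/64*9 - 130 = -567/64 - 130 = -8887/64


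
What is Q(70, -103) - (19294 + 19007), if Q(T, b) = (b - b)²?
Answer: -38301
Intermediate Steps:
Q(T, b) = 0 (Q(T, b) = 0² = 0)
Q(70, -103) - (19294 + 19007) = 0 - (19294 + 19007) = 0 - 1*38301 = 0 - 38301 = -38301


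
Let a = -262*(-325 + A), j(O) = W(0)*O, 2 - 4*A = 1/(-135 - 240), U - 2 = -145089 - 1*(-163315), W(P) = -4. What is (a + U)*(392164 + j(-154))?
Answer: 3041496604082/75 ≈ 4.0553e+10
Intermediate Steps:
U = 18228 (U = 2 + (-145089 - 1*(-163315)) = 2 + (-145089 + 163315) = 2 + 18226 = 18228)
A = 751/1500 (A = ½ - 1/(4*(-135 - 240)) = ½ - ¼/(-375) = ½ - ¼*(-1/375) = ½ + 1/1500 = 751/1500 ≈ 0.50067)
j(O) = -4*O
a = 63764119/750 (a = -262*(-325 + 751/1500) = -262*(-486749/1500) = 63764119/750 ≈ 85019.)
(a + U)*(392164 + j(-154)) = (63764119/750 + 18228)*(392164 - 4*(-154)) = 77435119*(392164 + 616)/750 = (77435119/750)*392780 = 3041496604082/75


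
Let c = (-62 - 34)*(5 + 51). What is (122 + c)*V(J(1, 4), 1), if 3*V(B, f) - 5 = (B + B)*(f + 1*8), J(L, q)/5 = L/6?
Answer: -105080/3 ≈ -35027.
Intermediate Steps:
J(L, q) = 5*L/6 (J(L, q) = 5*(L/6) = 5*L/6)
c = -5376 (c = -96*56 = -5376)
V(B, f) = 5/3 + 2*B*(8 + f)/3 (V(B, f) = 5/3 + ((B + B)*(f + 1*8))/3 = 5/3 + ((2*B)*(f + 8))/3 = 5/3 + ((2*B)*(8 + f))/3 = 5/3 + (2*B*(8 + f))/3 = 5/3 + 2*B*(8 + f)/3)
(122 + c)*V(J(1, 4), 1) = (122 - 5376)*(5/3 + 16*((5/6)*1)/3 + (2/3)*((5/6)*1)*1) = -5254*(5/3 + (16/3)*(5/6) + (2/3)*(5/6)*1) = -5254*(5/3 + 40/9 + 5/9) = -5254*20/3 = -105080/3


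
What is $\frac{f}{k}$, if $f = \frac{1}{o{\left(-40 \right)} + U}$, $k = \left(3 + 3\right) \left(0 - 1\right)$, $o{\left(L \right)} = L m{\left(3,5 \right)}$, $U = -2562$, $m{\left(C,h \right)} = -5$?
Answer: $\frac{1}{14172} \approx 7.0562 \cdot 10^{-5}$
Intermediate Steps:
$o{\left(L \right)} = - 5 L$ ($o{\left(L \right)} = L \left(-5\right) = - 5 L$)
$k = -6$ ($k = 6 \left(0 - 1\right) = 6 \left(-1\right) = -6$)
$f = - \frac{1}{2362}$ ($f = \frac{1}{\left(-5\right) \left(-40\right) - 2562} = \frac{1}{200 - 2562} = \frac{1}{-2362} = - \frac{1}{2362} \approx -0.00042337$)
$\frac{f}{k} = - \frac{1}{2362 \left(-6\right)} = \left(- \frac{1}{2362}\right) \left(- \frac{1}{6}\right) = \frac{1}{14172}$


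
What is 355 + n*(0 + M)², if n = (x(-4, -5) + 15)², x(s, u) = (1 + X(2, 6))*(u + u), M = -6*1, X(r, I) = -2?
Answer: 22855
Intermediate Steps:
M = -6
x(s, u) = -2*u (x(s, u) = (1 - 2)*(u + u) = -2*u)
n = 625 (n = (-2*(-5) + 15)² = (10 + 15)² = 25² = 625)
355 + n*(0 + M)² = 355 + 625*(0 - 6)² = 355 + 625*(-6)² = 355 + 625*36 = 355 + 22500 = 22855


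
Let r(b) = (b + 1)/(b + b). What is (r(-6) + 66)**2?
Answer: 635209/144 ≈ 4411.2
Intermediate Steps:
r(b) = (1 + b)/(2*b) (r(b) = (1 + b)/((2*b)) = (1 + b)*(1/(2*b)) = (1 + b)/(2*b))
(r(-6) + 66)**2 = ((1/2)*(1 - 6)/(-6) + 66)**2 = ((1/2)*(-1/6)*(-5) + 66)**2 = (5/12 + 66)**2 = (797/12)**2 = 635209/144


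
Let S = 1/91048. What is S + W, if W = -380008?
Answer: -34598968383/91048 ≈ -3.8001e+5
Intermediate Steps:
S = 1/91048 ≈ 1.0983e-5
S + W = 1/91048 - 380008 = -34598968383/91048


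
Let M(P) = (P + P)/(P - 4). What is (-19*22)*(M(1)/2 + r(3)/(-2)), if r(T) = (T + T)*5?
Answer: 19228/3 ≈ 6409.3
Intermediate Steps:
r(T) = 10*T (r(T) = (2*T)*5 = 10*T)
M(P) = 2*P/(-4 + P) (M(P) = (2*P)/(-4 + P) = 2*P/(-4 + P))
(-19*22)*(M(1)/2 + r(3)/(-2)) = (-19*22)*((2*1/(-4 + 1))/2 + (10*3)/(-2)) = -418*((2*1/(-3))*(½) + 30*(-½)) = -418*((2*1*(-⅓))*(½) - 15) = -418*(-⅔*½ - 15) = -418*(-⅓ - 15) = -418*(-46/3) = 19228/3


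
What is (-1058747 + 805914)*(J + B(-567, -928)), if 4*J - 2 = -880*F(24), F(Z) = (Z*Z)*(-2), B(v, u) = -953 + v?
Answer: -127387631553/2 ≈ -6.3694e+10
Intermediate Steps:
F(Z) = -2*Z² (F(Z) = Z²*(-2) = -2*Z²)
J = 506881/2 (J = ½ + (-(-1760)*24²)/4 = ½ + (-(-1760)*576)/4 = ½ + (-880*(-1152))/4 = ½ + (¼)*1013760 = ½ + 253440 = 506881/2 ≈ 2.5344e+5)
(-1058747 + 805914)*(J + B(-567, -928)) = (-1058747 + 805914)*(506881/2 + (-953 - 567)) = -252833*(506881/2 - 1520) = -252833*503841/2 = -127387631553/2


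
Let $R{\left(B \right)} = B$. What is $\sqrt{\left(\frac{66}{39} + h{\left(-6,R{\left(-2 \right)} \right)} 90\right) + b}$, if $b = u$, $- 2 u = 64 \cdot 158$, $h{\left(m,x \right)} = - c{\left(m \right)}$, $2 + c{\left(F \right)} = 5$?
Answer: $\frac{4 i \sqrt{56238}}{13} \approx 72.968 i$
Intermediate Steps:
$c{\left(F \right)} = 3$ ($c{\left(F \right)} = -2 + 5 = 3$)
$h{\left(m,x \right)} = -3$ ($h{\left(m,x \right)} = \left(-1\right) 3 = -3$)
$u = -5056$ ($u = - \frac{64 \cdot 158}{2} = \left(- \frac{1}{2}\right) 10112 = -5056$)
$b = -5056$
$\sqrt{\left(\frac{66}{39} + h{\left(-6,R{\left(-2 \right)} \right)} 90\right) + b} = \sqrt{\left(\frac{66}{39} - 270\right) - 5056} = \sqrt{\left(66 \cdot \frac{1}{39} - 270\right) - 5056} = \sqrt{\left(\frac{22}{13} - 270\right) - 5056} = \sqrt{- \frac{3488}{13} - 5056} = \sqrt{- \frac{69216}{13}} = \frac{4 i \sqrt{56238}}{13}$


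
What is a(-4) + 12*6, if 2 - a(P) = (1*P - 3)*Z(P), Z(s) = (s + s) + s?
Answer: -10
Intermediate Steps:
Z(s) = 3*s (Z(s) = 2*s + s = 3*s)
a(P) = 2 - 3*P*(-3 + P) (a(P) = 2 - (1*P - 3)*3*P = 2 - (P - 3)*3*P = 2 - (-3 + P)*3*P = 2 - 3*P*(-3 + P))
a(-4) + 12*6 = (2 - 3*(-4)**2 + 9*(-4)) + 12*6 = (2 - 3*16 - 36) + 72 = (2 - 48 - 36) + 72 = -82 + 72 = -10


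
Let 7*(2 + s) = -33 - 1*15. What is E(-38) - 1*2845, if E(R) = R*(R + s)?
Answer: -7451/7 ≈ -1064.4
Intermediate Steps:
s = -62/7 (s = -2 + (-33 - 1*15)/7 = -2 + (-33 - 15)/7 = -2 + (1/7)*(-48) = -2 - 48/7 = -62/7 ≈ -8.8571)
E(R) = R*(-62/7 + R) (E(R) = R*(R - 62/7) = R*(-62/7 + R))
E(-38) - 1*2845 = (1/7)*(-38)*(-62 + 7*(-38)) - 1*2845 = (1/7)*(-38)*(-62 - 266) - 2845 = (1/7)*(-38)*(-328) - 2845 = 12464/7 - 2845 = -7451/7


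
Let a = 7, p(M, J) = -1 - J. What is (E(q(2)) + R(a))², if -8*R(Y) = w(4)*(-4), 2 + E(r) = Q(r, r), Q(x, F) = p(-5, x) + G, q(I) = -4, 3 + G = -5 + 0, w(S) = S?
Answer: 25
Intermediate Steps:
G = -8 (G = -3 + (-5 + 0) = -3 - 5 = -8)
Q(x, F) = -9 - x (Q(x, F) = (-1 - x) - 8 = -9 - x)
E(r) = -11 - r (E(r) = -2 + (-9 - r) = -11 - r)
R(Y) = 2 (R(Y) = -(-4)/2 = -⅛*(-16) = 2)
(E(q(2)) + R(a))² = ((-11 - 1*(-4)) + 2)² = ((-11 + 4) + 2)² = (-7 + 2)² = (-5)² = 25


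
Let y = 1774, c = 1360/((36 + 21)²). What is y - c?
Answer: 5762366/3249 ≈ 1773.6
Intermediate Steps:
c = 1360/3249 (c = 1360/(57²) = 1360/3249 ≈ 0.41859)
y - c = 1774 - 1*1360/3249 = 1774 - 1360/3249 = 5762366/3249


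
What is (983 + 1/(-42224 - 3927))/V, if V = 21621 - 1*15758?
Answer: 45366432/270583313 ≈ 0.16766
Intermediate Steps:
V = 5863 (V = 21621 - 15758 = 5863)
(983 + 1/(-42224 - 3927))/V = (983 + 1/(-42224 - 3927))/5863 = (983 + 1/(-46151))*(1/5863) = (983 - 1/46151)*(1/5863) = (45366432/46151)*(1/5863) = 45366432/270583313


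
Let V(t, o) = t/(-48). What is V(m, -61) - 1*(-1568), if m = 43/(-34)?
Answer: 2559019/1632 ≈ 1568.0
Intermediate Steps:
m = -43/34 (m = 43*(-1/34) = -43/34 ≈ -1.2647)
V(t, o) = -t/48 (V(t, o) = t*(-1/48) = -t/48)
V(m, -61) - 1*(-1568) = -1/48*(-43/34) - 1*(-1568) = 43/1632 + 1568 = 2559019/1632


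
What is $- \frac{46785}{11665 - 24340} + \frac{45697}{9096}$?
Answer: $\frac{66984389}{7686120} \approx 8.715$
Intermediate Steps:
$- \frac{46785}{11665 - 24340} + \frac{45697}{9096} = - \frac{46785}{11665 - 24340} + 45697 \cdot \frac{1}{9096} = - \frac{46785}{-12675} + \frac{45697}{9096} = \left(-46785\right) \left(- \frac{1}{12675}\right) + \frac{45697}{9096} = \frac{3119}{845} + \frac{45697}{9096} = \frac{66984389}{7686120}$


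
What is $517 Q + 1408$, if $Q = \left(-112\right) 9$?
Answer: $-519728$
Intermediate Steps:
$Q = -1008$
$517 Q + 1408 = 517 \left(-1008\right) + 1408 = -521136 + 1408 = -519728$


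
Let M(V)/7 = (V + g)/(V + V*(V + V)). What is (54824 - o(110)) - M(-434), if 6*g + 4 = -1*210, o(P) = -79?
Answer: 8853768995/161262 ≈ 54903.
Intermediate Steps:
g = -107/3 (g = -2/3 + (-1*210)/6 = -2/3 + (1/6)*(-210) = -2/3 - 35 = -107/3 ≈ -35.667)
M(V) = 7*(-107/3 + V)/(V + 2*V**2) (M(V) = 7*((V - 107/3)/(V + V*(V + V))) = 7*((-107/3 + V)/(V + V*(2*V))) = 7*((-107/3 + V)/(V + 2*V**2)) = 7*(-107/3 + V)/(V + 2*V**2))
(54824 - o(110)) - M(-434) = (54824 - 1*(-79)) - 7*(-107 + 3*(-434))/(3*(-434)*(1 + 2*(-434))) = (54824 + 79) - 7*(-1)*(-107 - 1302)/(3*434*(1 - 868)) = 54903 - 7*(-1)*(-1409)/(3*434*(-867)) = 54903 - 7*(-1)*(-1)*(-1409)/(3*434*867) = 54903 - 1*(-1409/161262) = 54903 + 1409/161262 = 8853768995/161262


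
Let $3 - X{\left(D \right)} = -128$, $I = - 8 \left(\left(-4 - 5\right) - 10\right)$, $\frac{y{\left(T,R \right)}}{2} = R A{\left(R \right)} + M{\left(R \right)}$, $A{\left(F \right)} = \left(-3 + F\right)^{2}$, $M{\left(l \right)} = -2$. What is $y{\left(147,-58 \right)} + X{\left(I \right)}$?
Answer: $-431509$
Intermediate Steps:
$y{\left(T,R \right)} = -4 + 2 R \left(-3 + R\right)^{2}$ ($y{\left(T,R \right)} = 2 \left(R \left(-3 + R\right)^{2} - 2\right) = 2 \left(-2 + R \left(-3 + R\right)^{2}\right) = -4 + 2 R \left(-3 + R\right)^{2}$)
$I = 152$ ($I = - 8 \left(-9 - 10\right) = \left(-8\right) \left(-19\right) = 152$)
$X{\left(D \right)} = 131$ ($X{\left(D \right)} = 3 - -128 = 3 + 128 = 131$)
$y{\left(147,-58 \right)} + X{\left(I \right)} = \left(-4 + 2 \left(-58\right) \left(-3 - 58\right)^{2}\right) + 131 = \left(-4 + 2 \left(-58\right) \left(-61\right)^{2}\right) + 131 = \left(-4 + 2 \left(-58\right) 3721\right) + 131 = \left(-4 - 431636\right) + 131 = -431640 + 131 = -431509$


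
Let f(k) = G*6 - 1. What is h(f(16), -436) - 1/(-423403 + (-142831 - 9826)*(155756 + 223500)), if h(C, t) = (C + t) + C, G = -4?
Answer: -28137702205169/57896506595 ≈ -486.00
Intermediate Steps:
f(k) = -25 (f(k) = -4*6 - 1 = -24 - 1 = -25)
h(C, t) = t + 2*C
h(f(16), -436) - 1/(-423403 + (-142831 - 9826)*(155756 + 223500)) = (-436 + 2*(-25)) - 1/(-423403 + (-142831 - 9826)*(155756 + 223500)) = (-436 - 50) - 1/(-423403 - 152657*379256) = -486 - 1/(-423403 - 57896083192) = -486 - 1/(-57896506595) = -486 - 1*(-1/57896506595) = -486 + 1/57896506595 = -28137702205169/57896506595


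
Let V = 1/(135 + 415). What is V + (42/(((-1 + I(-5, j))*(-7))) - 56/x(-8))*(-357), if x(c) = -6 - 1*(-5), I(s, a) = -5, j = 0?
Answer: -11191949/550 ≈ -20349.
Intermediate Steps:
V = 1/550 ≈ 0.0018182
x(c) = -1 (x(c) = -6 + 5 = -1)
V + (42/(((-1 + I(-5, j))*(-7))) - 56/x(-8))*(-357) = 1/550 + (42/(((-1 - 5)*(-7))) - 56/(-1))*(-357) = 1/550 + (42/((-6*(-7))) - 56*(-1))*(-357) = 1/550 + (42/42 + 56)*(-357) = 1/550 + (42*(1/42) + 56)*(-357) = 1/550 + (1 + 56)*(-357) = 1/550 + 57*(-357) = 1/550 - 20349 = -11191949/550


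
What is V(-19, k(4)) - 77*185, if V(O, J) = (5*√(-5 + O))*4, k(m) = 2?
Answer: -14245 + 40*I*√6 ≈ -14245.0 + 97.98*I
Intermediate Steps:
V(O, J) = 20*√(-5 + O)
V(-19, k(4)) - 77*185 = 20*√(-5 - 19) - 77*185 = 20*√(-24) - 14245 = 20*(2*I*√6) - 14245 = 40*I*√6 - 14245 = -14245 + 40*I*√6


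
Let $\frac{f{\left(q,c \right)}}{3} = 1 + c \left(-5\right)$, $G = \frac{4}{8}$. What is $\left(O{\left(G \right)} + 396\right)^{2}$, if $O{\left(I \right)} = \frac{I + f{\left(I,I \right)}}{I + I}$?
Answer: $153664$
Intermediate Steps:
$G = \frac{1}{2}$ ($G = 4 \cdot \frac{1}{8} = \frac{1}{2} \approx 0.5$)
$f{\left(q,c \right)} = 3 - 15 c$ ($f{\left(q,c \right)} = 3 \left(1 + c \left(-5\right)\right) = 3 \left(1 - 5 c\right) = 3 - 15 c$)
$O{\left(I \right)} = \frac{3 - 14 I}{2 I}$ ($O{\left(I \right)} = \frac{I - \left(-3 + 15 I\right)}{I + I} = \frac{3 - 14 I}{2 I}$)
$\left(O{\left(G \right)} + 396\right)^{2} = \left(\left(-7 + \frac{3 \frac{1}{\frac{1}{2}}}{2}\right) + 396\right)^{2} = \left(\left(-7 + \frac{3}{2} \cdot 2\right) + 396\right)^{2} = \left(\left(-7 + 3\right) + 396\right)^{2} = \left(-4 + 396\right)^{2} = 392^{2} = 153664$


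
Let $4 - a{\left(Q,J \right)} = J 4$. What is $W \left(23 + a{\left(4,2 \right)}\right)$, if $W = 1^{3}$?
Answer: $19$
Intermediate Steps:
$a{\left(Q,J \right)} = 4 - 4 J$ ($a{\left(Q,J \right)} = 4 - J 4 = 4 - 4 J$)
$W = 1$
$W \left(23 + a{\left(4,2 \right)}\right) = 1 \left(23 + \left(4 - 8\right)\right) = 1 \left(23 - 4\right) = 1 \cdot 19 = 19$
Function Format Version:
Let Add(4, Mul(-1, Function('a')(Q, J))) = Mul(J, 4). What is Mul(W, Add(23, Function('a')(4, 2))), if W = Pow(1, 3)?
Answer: 19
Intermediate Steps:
Function('a')(Q, J) = Add(4, Mul(-4, J)) (Function('a')(Q, J) = Add(4, Mul(-1, Mul(J, 4))) = Add(4, Mul(-1, Mul(4, J))) = Add(4, Mul(-4, J)))
W = 1
Mul(W, Add(23, Function('a')(4, 2))) = Mul(1, Add(23, Add(4, Mul(-4, 2)))) = Mul(1, Add(23, Add(4, -8))) = Mul(1, Add(23, -4)) = Mul(1, 19) = 19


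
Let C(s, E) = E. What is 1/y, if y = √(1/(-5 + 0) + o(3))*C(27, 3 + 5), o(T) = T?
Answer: √70/112 ≈ 0.074702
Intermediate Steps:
y = 8*√70/5 (y = √(1/(-5 + 0) + 3)*(3 + 5) = √(1/(-5) + 3)*8 = √(-⅕ + 3)*8 = √(14/5)*8 = (√70/5)*8 = 8*√70/5 ≈ 13.387)
1/y = 1/(8*√70/5) = √70/112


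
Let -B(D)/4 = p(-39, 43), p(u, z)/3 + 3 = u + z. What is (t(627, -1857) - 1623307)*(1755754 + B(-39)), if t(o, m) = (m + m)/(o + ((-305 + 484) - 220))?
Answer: -835084986099536/293 ≈ -2.8501e+12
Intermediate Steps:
p(u, z) = -9 + 3*u + 3*z (p(u, z) = -9 + 3*(u + z) = -9 + (3*u + 3*z) = -9 + 3*u + 3*z)
t(o, m) = 2*m/(-41 + o) (t(o, m) = (2*m)/(o + (179 - 220)) = (2*m)/(o - 41) = (2*m)/(-41 + o) = 2*m/(-41 + o))
B(D) = -12 (B(D) = -4*(-9 + 3*(-39) + 3*43) = -4*(-9 - 117 + 129) = -4*3 = -12)
(t(627, -1857) - 1623307)*(1755754 + B(-39)) = (2*(-1857)/(-41 + 627) - 1623307)*(1755754 - 12) = (2*(-1857)/586 - 1623307)*1755742 = (2*(-1857)*(1/586) - 1623307)*1755742 = (-1857/293 - 1623307)*1755742 = -475630808/293*1755742 = -835084986099536/293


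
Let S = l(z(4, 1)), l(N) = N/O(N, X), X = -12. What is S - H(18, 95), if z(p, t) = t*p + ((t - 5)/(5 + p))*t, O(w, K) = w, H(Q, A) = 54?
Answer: -53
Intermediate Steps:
z(p, t) = p*t + t*(-5 + t)/(5 + p) (z(p, t) = p*t + ((-5 + t)/(5 + p))*t = p*t + t*(-5 + t)/(5 + p))
l(N) = 1 (l(N) = N/N = 1)
S = 1
S - H(18, 95) = 1 - 1*54 = 1 - 54 = -53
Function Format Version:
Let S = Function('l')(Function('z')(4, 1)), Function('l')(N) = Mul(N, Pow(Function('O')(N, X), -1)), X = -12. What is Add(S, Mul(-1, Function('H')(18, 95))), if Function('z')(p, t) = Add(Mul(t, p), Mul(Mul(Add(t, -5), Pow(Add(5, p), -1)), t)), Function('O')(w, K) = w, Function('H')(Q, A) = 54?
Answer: -53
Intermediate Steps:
Function('z')(p, t) = Add(Mul(p, t), Mul(t, Pow(Add(5, p), -1), Add(-5, t))) (Function('z')(p, t) = Add(Mul(p, t), Mul(Mul(Add(-5, t), Pow(Add(5, p), -1)), t)) = Add(Mul(p, t), Mul(Mul(Pow(Add(5, p), -1), Add(-5, t)), t)) = Add(Mul(p, t), Mul(t, Pow(Add(5, p), -1), Add(-5, t))))
Function('l')(N) = 1 (Function('l')(N) = Mul(N, Pow(N, -1)) = 1)
S = 1
Add(S, Mul(-1, Function('H')(18, 95))) = Add(1, Mul(-1, 54)) = Add(1, -54) = -53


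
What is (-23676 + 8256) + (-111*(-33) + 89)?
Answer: -11668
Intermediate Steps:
(-23676 + 8256) + (-111*(-33) + 89) = -15420 + (3663 + 89) = -15420 + 3752 = -11668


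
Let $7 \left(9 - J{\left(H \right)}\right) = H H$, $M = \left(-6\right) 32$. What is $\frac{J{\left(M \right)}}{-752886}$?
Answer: $\frac{4089}{585578} \approx 0.0069828$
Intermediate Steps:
$M = -192$
$J{\left(H \right)} = 9 - \frac{H^{2}}{7}$ ($J{\left(H \right)} = 9 - \frac{H H}{7} = 9 - \frac{H^{2}}{7}$)
$\frac{J{\left(M \right)}}{-752886} = \frac{9 - \frac{\left(-192\right)^{2}}{7}}{-752886} = \left(9 - \frac{36864}{7}\right) \left(- \frac{1}{752886}\right) = \left(- \frac{36801}{7}\right) \left(- \frac{1}{752886}\right) = \frac{4089}{585578}$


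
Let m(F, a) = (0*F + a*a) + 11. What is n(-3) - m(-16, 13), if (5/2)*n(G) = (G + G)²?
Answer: -828/5 ≈ -165.60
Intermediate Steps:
m(F, a) = 11 + a² (m(F, a) = (0 + a²) + 11 = a² + 11 = 11 + a²)
n(G) = 8*G²/5 (n(G) = 2*(G + G)²/5 = 2*(2*G)²/5 = 2*(4*G²)/5 = 8*G²/5)
n(-3) - m(-16, 13) = (8/5)*(-3)² - (11 + 13²) = (8/5)*9 - (11 + 169) = 72/5 - 1*180 = 72/5 - 180 = -828/5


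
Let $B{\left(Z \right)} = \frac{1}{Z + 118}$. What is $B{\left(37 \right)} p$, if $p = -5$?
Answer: $- \frac{1}{31} \approx -0.032258$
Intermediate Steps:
$B{\left(Z \right)} = \frac{1}{118 + Z}$
$B{\left(37 \right)} p = \frac{1}{118 + 37} \left(-5\right) = \frac{1}{155} \left(-5\right) = - \frac{1}{31}$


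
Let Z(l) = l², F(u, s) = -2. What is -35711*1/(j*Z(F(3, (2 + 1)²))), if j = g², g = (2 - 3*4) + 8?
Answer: -35711/16 ≈ -2231.9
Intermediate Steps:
g = -2 (g = (2 - 12) + 8 = -10 + 8 = -2)
j = 4 (j = (-2)² = 4)
-35711*1/(j*Z(F(3, (2 + 1)²))) = -35711/((-2)²*4) = -35711/(4*4) = -35711/16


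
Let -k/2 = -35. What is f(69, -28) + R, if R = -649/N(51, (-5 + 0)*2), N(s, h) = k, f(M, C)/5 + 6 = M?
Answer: 21401/70 ≈ 305.73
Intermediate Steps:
k = 70 (k = -2*(-35) = 70)
f(M, C) = -30 + 5*M
N(s, h) = 70
R = -649/70 ≈ -9.2714
f(69, -28) + R = (-30 + 5*69) - 649/70 = (-30 + 345) - 649/70 = 315 - 649/70 = 21401/70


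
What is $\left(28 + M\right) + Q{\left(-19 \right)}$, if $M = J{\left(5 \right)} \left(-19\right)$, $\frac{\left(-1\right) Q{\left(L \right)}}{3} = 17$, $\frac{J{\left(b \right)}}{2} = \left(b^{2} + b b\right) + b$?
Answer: $-2113$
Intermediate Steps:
$J{\left(b \right)} = 2 b + 4 b^{2}$ ($J{\left(b \right)} = 2 \left(\left(b^{2} + b b\right) + b\right) = 2 \left(\left(b^{2} + b^{2}\right) + b\right) = 2 \left(2 b^{2} + b\right) = 2 \left(b + 2 b^{2}\right) = 2 b + 4 b^{2}$)
$Q{\left(L \right)} = -51$ ($Q{\left(L \right)} = \left(-3\right) 17 = -51$)
$M = -2090$ ($M = 2 \cdot 5 \left(1 + 2 \cdot 5\right) \left(-19\right) = 2 \cdot 5 \left(1 + 10\right) \left(-19\right) = 2 \cdot 5 \cdot 11 \left(-19\right) = 110 \left(-19\right) = -2090$)
$\left(28 + M\right) + Q{\left(-19 \right)} = \left(28 - 2090\right) - 51 = -2062 - 51 = -2113$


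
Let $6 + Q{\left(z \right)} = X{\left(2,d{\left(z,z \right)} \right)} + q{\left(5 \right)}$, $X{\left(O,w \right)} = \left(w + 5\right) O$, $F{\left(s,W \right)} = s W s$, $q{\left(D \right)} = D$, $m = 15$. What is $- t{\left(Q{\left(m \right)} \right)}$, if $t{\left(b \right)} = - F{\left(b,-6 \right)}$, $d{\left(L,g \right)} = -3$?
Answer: $-54$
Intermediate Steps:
$F{\left(s,W \right)} = W s^{2}$ ($F{\left(s,W \right)} = W s s = W s^{2}$)
$X{\left(O,w \right)} = O \left(5 + w\right)$ ($X{\left(O,w \right)} = \left(5 + w\right) O = O \left(5 + w\right)$)
$Q{\left(z \right)} = 3$ ($Q{\left(z \right)} = -6 + \left(2 \left(5 - 3\right) + 5\right) = -6 + \left(2 \cdot 2 + 5\right) = -6 + \left(4 + 5\right) = -6 + 9 = 3$)
$t{\left(b \right)} = 6 b^{2}$ ($t{\left(b \right)} = - \left(-6\right) b^{2} = 6 b^{2}$)
$- t{\left(Q{\left(m \right)} \right)} = - 6 \cdot 3^{2} = - 6 \cdot 9 = \left(-1\right) 54 = -54$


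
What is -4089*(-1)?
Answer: 4089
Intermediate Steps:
-4089*(-1) = -1363*(-3) = 4089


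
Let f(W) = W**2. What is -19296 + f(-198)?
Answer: 19908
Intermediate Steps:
-19296 + f(-198) = -19296 + (-198)**2 = -19296 + 39204 = 19908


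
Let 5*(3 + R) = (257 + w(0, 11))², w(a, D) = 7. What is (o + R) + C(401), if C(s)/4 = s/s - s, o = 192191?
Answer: 1022636/5 ≈ 2.0453e+5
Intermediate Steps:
R = 69681/5 (R = -3 + (257 + 7)²/5 = -3 + (⅕)*264² = -3 + (⅕)*69696 = -3 + 69696/5 = 69681/5 ≈ 13936.)
C(s) = 4 - 4*s (C(s) = 4*(s/s - s) = 4*(1 - s) = 4 - 4*s)
(o + R) + C(401) = (192191 + 69681/5) + (4 - 4*401) = 1030636/5 + (4 - 1604) = 1030636/5 - 1600 = 1022636/5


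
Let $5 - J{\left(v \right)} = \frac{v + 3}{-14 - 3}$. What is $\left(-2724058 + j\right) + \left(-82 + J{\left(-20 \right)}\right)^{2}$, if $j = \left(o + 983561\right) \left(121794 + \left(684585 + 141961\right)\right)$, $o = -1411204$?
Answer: $-405553680594$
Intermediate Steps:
$j = -405550962620$ ($j = \left(-1411204 + 983561\right) \left(121794 + \left(684585 + 141961\right)\right) = - 427643 \left(121794 + 826546\right) = \left(-427643\right) 948340 = -405550962620$)
$J{\left(v \right)} = \frac{88}{17} + \frac{v}{17}$ ($J{\left(v \right)} = 5 - \frac{v + 3}{-14 - 3} = 5 - \frac{3 + v}{-17} = 5 - \left(3 + v\right) \left(- \frac{1}{17}\right) = 5 - \left(- \frac{3}{17} - \frac{v}{17}\right) = 5 + \left(\frac{3}{17} + \frac{v}{17}\right) = \frac{88}{17} + \frac{v}{17}$)
$\left(-2724058 + j\right) + \left(-82 + J{\left(-20 \right)}\right)^{2} = \left(-2724058 - 405550962620\right) + \left(-82 + \left(\frac{88}{17} + \frac{1}{17} \left(-20\right)\right)\right)^{2} = -405553686678 + \left(-82 + \left(\frac{88}{17} - \frac{20}{17}\right)\right)^{2} = -405553686678 + \left(-82 + 4\right)^{2} = -405553686678 + \left(-78\right)^{2} = -405553686678 + 6084 = -405553680594$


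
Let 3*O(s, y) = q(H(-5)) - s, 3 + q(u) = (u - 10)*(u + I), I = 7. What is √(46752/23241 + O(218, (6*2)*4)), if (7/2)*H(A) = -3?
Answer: I*√276099493139/54229 ≈ 9.6895*I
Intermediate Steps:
H(A) = -6/7 (H(A) = (2/7)*(-3) = -6/7)
q(u) = -3 + (-10 + u)*(7 + u) (q(u) = -3 + (u - 10)*(u + 7) = -3 + (-10 + u)*(7 + u))
O(s, y) = -3415/147 - s/3 (O(s, y) = ((-73 + (-6/7)² - 3*(-6/7)) - s)/3 = ((-73 + 36/49 + 18/7) - s)/3 = (-3415/49 - s)/3 = -3415/147 - s/3)
√(46752/23241 + O(218, (6*2)*4)) = √(46752/23241 + (-3415/147 - ⅓*218)) = √(46752*(1/23241) + (-3415/147 - 218/3)) = √(15584/7747 - 4699/49) = √(-35639537/379603) = I*√276099493139/54229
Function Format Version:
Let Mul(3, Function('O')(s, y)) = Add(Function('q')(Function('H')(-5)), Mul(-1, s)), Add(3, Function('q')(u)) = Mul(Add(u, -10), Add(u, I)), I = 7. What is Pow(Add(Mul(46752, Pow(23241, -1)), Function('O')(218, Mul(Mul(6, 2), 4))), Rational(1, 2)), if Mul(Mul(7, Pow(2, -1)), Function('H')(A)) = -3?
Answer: Mul(Rational(1, 54229), I, Pow(276099493139, Rational(1, 2))) ≈ Mul(9.6895, I)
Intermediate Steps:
Function('H')(A) = Rational(-6, 7) (Function('H')(A) = Mul(Rational(2, 7), -3) = Rational(-6, 7))
Function('q')(u) = Add(-3, Mul(Add(-10, u), Add(7, u))) (Function('q')(u) = Add(-3, Mul(Add(u, -10), Add(u, 7))) = Add(-3, Mul(Add(-10, u), Add(7, u))))
Function('O')(s, y) = Add(Rational(-3415, 147), Mul(Rational(-1, 3), s)) (Function('O')(s, y) = Mul(Rational(1, 3), Add(Add(-73, Pow(Rational(-6, 7), 2), Mul(-3, Rational(-6, 7))), Mul(-1, s))) = Mul(Rational(1, 3), Add(Add(-73, Rational(36, 49), Rational(18, 7)), Mul(-1, s))) = Mul(Rational(1, 3), Add(Rational(-3415, 49), Mul(-1, s))) = Add(Rational(-3415, 147), Mul(Rational(-1, 3), s)))
Pow(Add(Mul(46752, Pow(23241, -1)), Function('O')(218, Mul(Mul(6, 2), 4))), Rational(1, 2)) = Pow(Add(Mul(46752, Pow(23241, -1)), Add(Rational(-3415, 147), Mul(Rational(-1, 3), 218))), Rational(1, 2)) = Pow(Add(Mul(46752, Rational(1, 23241)), Add(Rational(-3415, 147), Rational(-218, 3))), Rational(1, 2)) = Pow(Add(Rational(15584, 7747), Rational(-4699, 49)), Rational(1, 2)) = Pow(Rational(-35639537, 379603), Rational(1, 2)) = Mul(Rational(1, 54229), I, Pow(276099493139, Rational(1, 2)))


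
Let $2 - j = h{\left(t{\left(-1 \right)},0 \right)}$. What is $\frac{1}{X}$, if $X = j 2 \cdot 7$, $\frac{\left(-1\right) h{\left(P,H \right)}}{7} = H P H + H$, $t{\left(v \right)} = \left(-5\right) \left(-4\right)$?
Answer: $\frac{1}{28} \approx 0.035714$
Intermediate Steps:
$t{\left(v \right)} = 20$
$h{\left(P,H \right)} = - 7 H - 7 P H^{2}$ ($h{\left(P,H \right)} = - 7 \left(H P H + H\right) = - 7 \left(P H^{2} + H\right) = - 7 \left(H + P H^{2}\right) = - 7 H - 7 P H^{2}$)
$j = 2$ ($j = 2 - \left(-7\right) 0 \left(1 + 0 \cdot 20\right) = 2 - \left(-7\right) 0 \left(1 + 0\right) = 2 - \left(-7\right) 0 \cdot 1 = 2 - 0 = 2 + 0 = 2$)
$X = 28$ ($X = 2 \cdot 2 \cdot 7 = 4 \cdot 7 = 28$)
$\frac{1}{X} = \frac{1}{28}$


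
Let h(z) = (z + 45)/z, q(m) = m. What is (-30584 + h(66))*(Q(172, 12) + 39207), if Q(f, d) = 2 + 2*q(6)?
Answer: -26388320231/22 ≈ -1.1995e+9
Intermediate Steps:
h(z) = (45 + z)/z
Q(f, d) = 14 (Q(f, d) = 2 + 2*6 = 2 + 12 = 14)
(-30584 + h(66))*(Q(172, 12) + 39207) = (-30584 + (45 + 66)/66)*(14 + 39207) = (-30584 + (1/66)*111)*39221 = (-30584 + 37/22)*39221 = -672811/22*39221 = -26388320231/22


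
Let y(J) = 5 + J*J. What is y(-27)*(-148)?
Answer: -108632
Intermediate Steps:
y(J) = 5 + J²
y(-27)*(-148) = (5 + (-27)²)*(-148) = (5 + 729)*(-148) = 734*(-148) = -108632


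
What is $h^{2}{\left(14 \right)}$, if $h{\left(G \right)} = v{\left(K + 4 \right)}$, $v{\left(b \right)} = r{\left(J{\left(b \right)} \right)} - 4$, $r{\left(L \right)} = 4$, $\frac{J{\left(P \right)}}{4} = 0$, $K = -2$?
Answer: $0$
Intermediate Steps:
$J{\left(P \right)} = 0$ ($J{\left(P \right)} = 4 \cdot 0 = 0$)
$v{\left(b \right)} = 0$ ($v{\left(b \right)} = 4 - 4 = 0$)
$h{\left(G \right)} = 0$
$h^{2}{\left(14 \right)} = 0^{2} = 0$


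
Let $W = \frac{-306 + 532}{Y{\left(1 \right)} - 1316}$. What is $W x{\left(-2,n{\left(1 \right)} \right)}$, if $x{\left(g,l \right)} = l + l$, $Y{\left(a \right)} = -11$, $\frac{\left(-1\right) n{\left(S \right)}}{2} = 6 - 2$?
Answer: $\frac{3616}{1327} \approx 2.7249$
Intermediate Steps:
$n{\left(S \right)} = -8$ ($n{\left(S \right)} = - 2 \left(6 - 2\right) = \left(-2\right) 4 = -8$)
$x{\left(g,l \right)} = 2 l$
$W = - \frac{226}{1327}$ ($W = \frac{-306 + 532}{-11 - 1316} = \frac{226}{-1327} = 226 \left(- \frac{1}{1327}\right) = - \frac{226}{1327} \approx -0.17031$)
$W x{\left(-2,n{\left(1 \right)} \right)} = - \frac{226 \cdot 2 \left(-8\right)}{1327} = \left(- \frac{226}{1327}\right) \left(-16\right) = \frac{3616}{1327}$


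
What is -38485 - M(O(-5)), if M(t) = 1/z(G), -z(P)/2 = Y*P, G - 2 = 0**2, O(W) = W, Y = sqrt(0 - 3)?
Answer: -38485 - I*sqrt(3)/12 ≈ -38485.0 - 0.14434*I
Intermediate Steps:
Y = I*sqrt(3) (Y = sqrt(-3) = I*sqrt(3) ≈ 1.732*I)
G = 2 (G = 2 + 0**2 = 2 + 0 = 2)
z(P) = -2*I*P*sqrt(3) (z(P) = -2*I*sqrt(3)*P = -2*I*P*sqrt(3))
M(t) = I*sqrt(3)/12 (M(t) = 1/(-2*I*2*sqrt(3)) = 1/(-4*I*sqrt(3)) = I*sqrt(3)/12)
-38485 - M(O(-5)) = -38485 - I*sqrt(3)/12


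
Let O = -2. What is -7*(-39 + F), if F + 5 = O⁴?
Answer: 196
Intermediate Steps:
F = 11 (F = -5 + (-2)⁴ = -5 + 16 = 11)
-7*(-39 + F) = -7*(-39 + 11) = -7*(-28) = 196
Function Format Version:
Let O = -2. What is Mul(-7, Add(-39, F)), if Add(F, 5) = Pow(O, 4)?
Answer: 196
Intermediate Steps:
F = 11 (F = Add(-5, Pow(-2, 4)) = Add(-5, 16) = 11)
Mul(-7, Add(-39, F)) = Mul(-7, Add(-39, 11)) = Mul(-7, -28) = 196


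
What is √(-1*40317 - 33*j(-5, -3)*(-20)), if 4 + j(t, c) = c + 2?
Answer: I*√43617 ≈ 208.85*I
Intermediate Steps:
j(t, c) = -2 + c (j(t, c) = -4 + (c + 2) = -4 + (2 + c) = -2 + c)
√(-1*40317 - 33*j(-5, -3)*(-20)) = √(-1*40317 - 33*(-2 - 3)*(-20)) = √(-40317 - 33*(-5)*(-20)) = √(-40317 + 165*(-20)) = √(-40317 - 3300) = √(-43617) = I*√43617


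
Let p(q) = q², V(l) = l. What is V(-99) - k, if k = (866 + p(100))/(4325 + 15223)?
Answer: -324353/3258 ≈ -99.556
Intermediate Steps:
k = 1811/3258 (k = (866 + 100²)/(4325 + 15223) = (866 + 10000)/19548 = 10866*(1/19548) = 1811/3258 ≈ 0.55586)
V(-99) - k = -99 - 1*1811/3258 = -99 - 1811/3258 = -324353/3258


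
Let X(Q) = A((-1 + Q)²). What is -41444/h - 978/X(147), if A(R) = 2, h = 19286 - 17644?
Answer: -422191/821 ≈ -514.24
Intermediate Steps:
h = 1642
X(Q) = 2
-41444/h - 978/X(147) = -41444/1642 - 978/2 = -41444*1/1642 - 978*½ = -20722/821 - 489 = -422191/821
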